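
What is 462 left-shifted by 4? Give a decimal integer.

7392

462 = 0000111001110
shift left by 4 → 1110011100000 = 7392
(equivalently, 462 × 2^4 = 462 × 16)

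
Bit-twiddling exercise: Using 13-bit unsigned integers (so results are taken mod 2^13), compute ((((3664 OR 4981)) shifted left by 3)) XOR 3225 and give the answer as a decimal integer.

3664 = 0111001010000
4981 = 1001101110101
→ OR → 1111101110101 = 8053
→ shifted left by 3 (mod 2^13) → 1101110101000 = 7080
3225 = 0110010011001
→ XOR → 1011100110001 = 5937

5937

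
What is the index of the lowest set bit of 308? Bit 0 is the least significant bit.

308 = 100110100
Trailing zeros: 2, so the lowest set bit is bit 2 (value 4).

2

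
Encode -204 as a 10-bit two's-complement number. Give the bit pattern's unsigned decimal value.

204 in 10 bits: 0011001100
Invert: 1100110011
Add 1:  1100110100 = 820
(Check: 2^10 - 204 = 1024 - 204 = 820.)

820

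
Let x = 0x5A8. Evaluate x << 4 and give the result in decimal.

0x5A8 = 000010110101000
shift left by 4 → 101101010000000 = 23168
(equivalently, 1448 × 2^4 = 1448 × 16)

23168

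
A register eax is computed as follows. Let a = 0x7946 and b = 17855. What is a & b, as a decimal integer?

0x7946 = 111100101000110
17855 = 100010110111111
AND → 100000100000110 = 16646

16646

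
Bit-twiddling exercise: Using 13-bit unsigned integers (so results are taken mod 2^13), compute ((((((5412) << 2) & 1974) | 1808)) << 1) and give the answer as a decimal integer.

5412 = 1010100100100
→ << 2 (mod 2^13) → 1010010010000 = 5264
1974 = 0011110110110
→ & → 0010010010000 = 1168
1808 = 0011100010000
→ | → 0011110010000 = 1936
→ << 1 (mod 2^13) → 0111100100000 = 3872

3872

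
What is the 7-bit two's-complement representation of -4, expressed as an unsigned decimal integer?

4 in 7 bits: 0000100
Invert: 1111011
Add 1:  1111100 = 124
(Check: 2^7 - 4 = 128 - 4 = 124.)

124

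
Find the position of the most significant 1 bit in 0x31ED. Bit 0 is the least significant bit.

0x31ED = 11000111101101
The topmost 1 is at position 13 (since 2^13 = 8192 ≤ 12781 < 16384).

13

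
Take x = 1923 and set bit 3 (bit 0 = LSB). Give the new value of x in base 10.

1931

x = 011110000011
bit 3 is currently 0; set it via x | (1 << 3) = x | 8
→ 011110001011 = 1931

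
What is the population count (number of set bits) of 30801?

7

30801 = 111100001010001
Count the 1s: 1 + 1 + 1 + 1 + 1 + 1 + 1 = 7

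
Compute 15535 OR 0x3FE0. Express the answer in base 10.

16367

15535 = 11110010101111
0x3FE0 = 11111111100000
 OR → 11111111101111 = 16367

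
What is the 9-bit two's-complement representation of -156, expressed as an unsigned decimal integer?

356

156 in 9 bits: 010011100
Invert: 101100011
Add 1:  101100100 = 356
(Check: 2^9 - 156 = 512 - 156 = 356.)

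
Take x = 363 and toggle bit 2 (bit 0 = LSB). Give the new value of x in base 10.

367

x = 0101101011
bit 2 is currently 0; toggle it via x ^ (1 << 2) = x ^ 4
→ 0101101111 = 367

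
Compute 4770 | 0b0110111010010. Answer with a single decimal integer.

8178

4770 = 1001010100010
b = 0110111010010
 OR → 1111111110010 = 8178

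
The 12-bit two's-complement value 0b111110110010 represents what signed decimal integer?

-78

pattern = 111110110010 (MSB is 1 ⇒ negative)
Invert: 000001001101, add 1 → 000001001110 = 78, so the value is -78.
(Equivalently: 4018 - 2^12 = 4018 - 4096 = -78.)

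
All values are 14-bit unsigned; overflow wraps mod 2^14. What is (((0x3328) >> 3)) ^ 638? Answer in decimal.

0x3328 = 11001100101000
→ >> 3 → 00011001100101 = 1637
638 = 00001001111110
→ ^ → 00010000011011 = 1051

1051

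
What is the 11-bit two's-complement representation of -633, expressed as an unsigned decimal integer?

633 in 11 bits: 01001111001
Invert: 10110000110
Add 1:  10110000111 = 1415
(Check: 2^11 - 633 = 2048 - 633 = 1415.)

1415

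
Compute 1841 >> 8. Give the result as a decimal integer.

7

1841 = 11100110001
shift right by 8 → 00000000111 = 7
(equivalently, floor(1841 / 256))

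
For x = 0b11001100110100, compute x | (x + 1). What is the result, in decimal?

x = 11001100110100 = 13108
x + 1 = 11001100110101
OR    = 11001100110101 = 13109
(x | (x + 1) sets the lowest cleared bit.)

13109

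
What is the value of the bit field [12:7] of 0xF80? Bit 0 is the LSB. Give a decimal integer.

31

v = 0111110000000
Shift right by 7: 011111
Mask low 6 bits: 011111 = 31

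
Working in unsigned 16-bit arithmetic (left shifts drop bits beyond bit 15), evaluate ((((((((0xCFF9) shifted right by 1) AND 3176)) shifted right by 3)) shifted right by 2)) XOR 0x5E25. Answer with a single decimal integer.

24070

0xCFF9 = 1100111111111001
→ shifted right by 1 → 0110011111111100 = 26620
3176 = 0000110001101000
→ AND → 0000010001101000 = 1128
→ shifted right by 3 → 0000000010001101 = 141
→ shifted right by 2 → 0000000000100011 = 35
0x5E25 = 0101111000100101
→ XOR → 0101111000000110 = 24070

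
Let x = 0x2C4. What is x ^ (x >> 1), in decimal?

x = 1011000100 = 708
x>>1 = 0101100010
XOR  = 1110100110 = 934
(x ^ (x >> 1) gives the standard binary-reflected Gray code of x.)

934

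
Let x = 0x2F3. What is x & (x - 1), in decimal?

754

x = 1011110011 = 755
x - 1 = 1011110010
AND   = 1011110010 = 754
(x & (x - 1) clears the lowest set bit of x.)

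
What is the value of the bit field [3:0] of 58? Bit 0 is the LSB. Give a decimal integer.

10

v = 00111010
Shift right by 0: 00111010
Mask low 4 bits: 1010 = 10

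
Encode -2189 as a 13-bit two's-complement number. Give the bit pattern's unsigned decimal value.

2189 in 13 bits: 0100010001101
Invert: 1011101110010
Add 1:  1011101110011 = 6003
(Check: 2^13 - 2189 = 8192 - 2189 = 6003.)

6003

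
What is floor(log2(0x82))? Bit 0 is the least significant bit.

7

0x82 = 10000010
The topmost 1 is at position 7 (since 2^7 = 128 ≤ 130 < 256).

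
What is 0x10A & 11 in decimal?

10

0x10A = 100001010
11 = 000001011
AND → 000001010 = 10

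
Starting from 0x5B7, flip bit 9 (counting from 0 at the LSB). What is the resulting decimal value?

x = 010110110111
bit 9 is currently 0; toggle it via x ^ (1 << 9) = x ^ 512
→ 011110110111 = 1975

1975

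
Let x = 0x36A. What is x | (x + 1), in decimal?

x = 1101101010 = 874
x + 1 = 1101101011
OR    = 1101101011 = 875
(x | (x + 1) sets the lowest cleared bit.)

875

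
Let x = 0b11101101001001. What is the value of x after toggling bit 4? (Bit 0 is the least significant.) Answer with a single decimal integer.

x = 11101101001001
bit 4 is currently 0; toggle it via x ^ (1 << 4) = x ^ 16
→ 11101101011001 = 15193

15193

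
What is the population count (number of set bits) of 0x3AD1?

0x3AD1 = 11101011010001
Count the 1s: 1 + 1 + 1 + 1 + 1 + 1 + 1 + 1 = 8

8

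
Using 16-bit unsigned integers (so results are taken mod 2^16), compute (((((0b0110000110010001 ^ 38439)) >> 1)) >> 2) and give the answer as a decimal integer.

7926

0b0110000110010001 = 0110000110010001
38439 = 1001011000100111
→ ^ → 1111011110110110 = 63414
→ >> 1 → 0111101111011011 = 31707
→ >> 2 → 0001111011110110 = 7926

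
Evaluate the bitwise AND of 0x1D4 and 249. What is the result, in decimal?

0x1D4 = 111010100
249 = 011111001
AND → 011010000 = 208

208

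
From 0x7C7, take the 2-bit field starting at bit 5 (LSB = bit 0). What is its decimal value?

2

v = 11111000111
Shift right by 5: 111110
Mask low 2 bits: 10 = 2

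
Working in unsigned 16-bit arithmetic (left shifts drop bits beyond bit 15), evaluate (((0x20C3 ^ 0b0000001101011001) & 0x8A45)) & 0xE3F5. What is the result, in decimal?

0x20C3 = 0010000011000011
0b0000001101011001 = 0000001101011001
→ ^ → 0010001110011010 = 9114
0x8A45 = 1000101001000101
→ & → 0000001000000000 = 512
0xE3F5 = 1110001111110101
→ & → 0000001000000000 = 512

512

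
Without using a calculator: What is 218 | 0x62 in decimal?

218 = 11011010
0x62 = 01100010
 OR → 11111010 = 250

250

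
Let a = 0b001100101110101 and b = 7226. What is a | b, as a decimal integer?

a = 1100101110101
7226 = 1110000111010
 OR → 1110101111111 = 7551

7551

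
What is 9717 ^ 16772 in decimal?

9717 = 010010111110101
16772 = 100000110000100
XOR → 110010001110001 = 25713

25713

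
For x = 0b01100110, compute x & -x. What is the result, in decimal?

2

x = 1100110 = 102
-x (two's complement) = …0011010
AND   = 0000010 = 2
(x & -x isolates the lowest set bit of x.)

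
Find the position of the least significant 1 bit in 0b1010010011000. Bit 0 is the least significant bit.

0b1010010011000 = 1010010011000
Trailing zeros: 3, so the lowest set bit is bit 3 (value 8).

3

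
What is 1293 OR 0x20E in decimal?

1293 = 10100001101
0x20E = 01000001110
 OR → 11100001111 = 1807

1807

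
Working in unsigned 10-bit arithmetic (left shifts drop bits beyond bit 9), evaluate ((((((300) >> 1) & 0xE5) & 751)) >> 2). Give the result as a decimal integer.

33

300 = 0100101100
→ >> 1 → 0010010110 = 150
0xE5 = 0011100101
→ & → 0010000100 = 132
751 = 1011101111
→ & → 0010000100 = 132
→ >> 2 → 0000100001 = 33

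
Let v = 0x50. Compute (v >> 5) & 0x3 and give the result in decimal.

v = 0001010000
Shift right by 5: 00010
Mask low 2 bits: 10 = 2

2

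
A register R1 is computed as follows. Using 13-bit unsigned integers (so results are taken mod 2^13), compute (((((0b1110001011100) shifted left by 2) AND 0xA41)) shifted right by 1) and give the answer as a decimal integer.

32

0b1110001011100 = 1110001011100
→ shifted left by 2 (mod 2^13) → 1000101110000 = 4464
0xA41 = 0101001000001
→ AND → 0000001000000 = 64
→ shifted right by 1 → 0000000100000 = 32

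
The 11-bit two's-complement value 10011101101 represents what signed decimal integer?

-787

pattern = 10011101101 (MSB is 1 ⇒ negative)
Invert: 01100010010, add 1 → 01100010011 = 787, so the value is -787.
(Equivalently: 1261 - 2^11 = 1261 - 2048 = -787.)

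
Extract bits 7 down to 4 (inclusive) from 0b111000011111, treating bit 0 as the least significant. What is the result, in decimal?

1

v = 111000011111
Shift right by 4: 11100001
Mask low 4 bits: 0001 = 1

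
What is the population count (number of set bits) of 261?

3

261 = 100000101
Count the 1s: 1 + 1 + 1 = 3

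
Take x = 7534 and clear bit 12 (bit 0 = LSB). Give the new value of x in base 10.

3438

x = 01110101101110
bit 12 is currently 1; clear it via x & ~(1 << 12) = x & ~4096
→ 00110101101110 = 3438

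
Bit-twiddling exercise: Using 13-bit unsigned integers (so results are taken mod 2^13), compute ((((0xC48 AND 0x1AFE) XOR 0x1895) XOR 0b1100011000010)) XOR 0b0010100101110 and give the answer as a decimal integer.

3377

0xC48 = 0110001001000
0x1AFE = 1101011111110
→ AND → 0100001001000 = 2120
0x1895 = 1100010010101
→ XOR → 1000011011101 = 4317
0b1100011000010 = 1100011000010
→ XOR → 0100000011111 = 2079
0b0010100101110 = 0010100101110
→ XOR → 0110100110001 = 3377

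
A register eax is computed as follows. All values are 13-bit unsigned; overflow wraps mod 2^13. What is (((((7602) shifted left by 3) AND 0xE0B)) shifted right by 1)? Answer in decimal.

1536

7602 = 1110110110010
→ shifted left by 3 (mod 2^13) → 0110110010000 = 3472
0xE0B = 0111000001011
→ AND → 0110000000000 = 3072
→ shifted right by 1 → 0011000000000 = 1536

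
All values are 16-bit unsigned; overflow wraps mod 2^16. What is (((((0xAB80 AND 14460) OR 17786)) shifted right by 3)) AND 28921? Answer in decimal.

169

0xAB80 = 1010101110000000
14460 = 0011100001111100
→ AND → 0010100000000000 = 10240
17786 = 0100010101111010
→ OR → 0110110101111010 = 28026
→ shifted right by 3 → 0000110110101111 = 3503
28921 = 0111000011111001
→ AND → 0000000010101001 = 169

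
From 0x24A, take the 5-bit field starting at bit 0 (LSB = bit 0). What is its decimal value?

v = 1001001010
Shift right by 0: 1001001010
Mask low 5 bits: 01010 = 10

10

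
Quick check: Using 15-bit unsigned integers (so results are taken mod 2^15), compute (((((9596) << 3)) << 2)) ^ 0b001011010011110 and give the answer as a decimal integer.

9596 = 010010101111100
→ << 3 (mod 2^15) → 010101111100000 = 11232
→ << 2 (mod 2^15) → 010111110000000 = 12160
0b001011010011110 = 001011010011110
→ ^ → 011100100011110 = 14622

14622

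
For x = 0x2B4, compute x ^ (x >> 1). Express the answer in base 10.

x = 1010110100 = 692
x>>1 = 0101011010
XOR  = 1111101110 = 1006
(x ^ (x >> 1) gives the standard binary-reflected Gray code of x.)

1006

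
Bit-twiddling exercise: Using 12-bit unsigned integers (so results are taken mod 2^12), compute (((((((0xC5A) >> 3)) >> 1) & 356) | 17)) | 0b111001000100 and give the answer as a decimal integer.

3669

0xC5A = 110001011010
→ >> 3 → 000110001011 = 395
→ >> 1 → 000011000101 = 197
356 = 000101100100
→ & → 000001000100 = 68
17 = 000000010001
→ | → 000001010101 = 85
0b111001000100 = 111001000100
→ | → 111001010101 = 3669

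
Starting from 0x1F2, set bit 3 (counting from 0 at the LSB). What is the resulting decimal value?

506

x = 000111110010
bit 3 is currently 0; set it via x | (1 << 3) = x | 8
→ 000111111010 = 506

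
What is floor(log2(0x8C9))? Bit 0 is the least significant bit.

11

0x8C9 = 100011001001
The topmost 1 is at position 11 (since 2^11 = 2048 ≤ 2249 < 4096).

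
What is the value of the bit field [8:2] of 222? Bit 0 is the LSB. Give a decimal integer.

v = 00011011110
Shift right by 2: 000110111
Mask low 7 bits: 0110111 = 55

55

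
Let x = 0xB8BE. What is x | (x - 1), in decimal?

x = 1011100010111110 = 47294
x - 1 = 1011100010111101
OR    = 1011100010111111 = 47295
(x | (x - 1) sets all bits below the lowest set bit.)

47295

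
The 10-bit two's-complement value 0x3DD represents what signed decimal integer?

-35

pattern = 1111011101 (MSB is 1 ⇒ negative)
Invert: 0000100010, add 1 → 0000100011 = 35, so the value is -35.
(Equivalently: 989 - 2^10 = 989 - 1024 = -35.)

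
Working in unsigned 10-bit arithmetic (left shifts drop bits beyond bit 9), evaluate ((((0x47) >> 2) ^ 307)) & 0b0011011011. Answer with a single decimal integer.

0x47 = 0001000111
→ >> 2 → 0000010001 = 17
307 = 0100110011
→ ^ → 0100100010 = 290
0b0011011011 = 0011011011
→ & → 0000000010 = 2

2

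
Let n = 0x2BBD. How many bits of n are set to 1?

10

0x2BBD = 10101110111101
Count the 1s: 1 + 1 + 1 + 1 + 1 + 1 + 1 + 1 + 1 + 1 = 10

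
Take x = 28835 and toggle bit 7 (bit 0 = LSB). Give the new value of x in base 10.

28707

x = 111000010100011
bit 7 is currently 1; toggle it via x ^ (1 << 7) = x ^ 128
→ 111000000100011 = 28707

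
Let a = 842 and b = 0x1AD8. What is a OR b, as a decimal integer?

842 = 0001101001010
0x1AD8 = 1101011011000
 OR → 1101111011010 = 7130

7130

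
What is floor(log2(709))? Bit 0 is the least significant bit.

709 = 1011000101
The topmost 1 is at position 9 (since 2^9 = 512 ≤ 709 < 1024).

9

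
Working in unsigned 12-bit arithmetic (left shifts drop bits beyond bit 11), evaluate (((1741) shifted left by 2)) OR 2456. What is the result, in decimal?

1741 = 011011001101
→ shifted left by 2 (mod 2^12) → 101100110100 = 2868
2456 = 100110011000
→ OR → 101110111100 = 3004

3004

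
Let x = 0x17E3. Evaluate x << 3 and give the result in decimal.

48920

0x17E3 = 0001011111100011
shift left by 3 → 1011111100011000 = 48920
(equivalently, 6115 × 2^3 = 6115 × 8)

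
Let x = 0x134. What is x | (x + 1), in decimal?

309

x = 100110100 = 308
x + 1 = 100110101
OR    = 100110101 = 309
(x | (x + 1) sets the lowest cleared bit.)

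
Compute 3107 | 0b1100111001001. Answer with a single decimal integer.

3107 = 0110000100011
b = 1100111001001
 OR → 1110111101011 = 7659

7659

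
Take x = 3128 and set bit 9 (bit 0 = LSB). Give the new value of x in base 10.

x = 110000111000
bit 9 is currently 0; set it via x | (1 << 9) = x | 512
→ 111000111000 = 3640

3640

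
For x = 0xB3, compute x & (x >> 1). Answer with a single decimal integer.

x = 10110011 = 179
x>>1 = 01011001
AND  = 00010001 = 17
(x & (x >> 1) has a 1 wherever x has two consecutive 1 bits.)

17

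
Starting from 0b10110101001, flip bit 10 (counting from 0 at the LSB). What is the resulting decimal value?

x = 10110101001
bit 10 is currently 1; toggle it via x ^ (1 << 10) = x ^ 1024
→ 00110101001 = 425

425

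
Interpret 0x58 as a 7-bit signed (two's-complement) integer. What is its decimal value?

pattern = 1011000 (MSB is 1 ⇒ negative)
Invert: 0100111, add 1 → 0101000 = 40, so the value is -40.
(Equivalently: 88 - 2^7 = 88 - 128 = -40.)

-40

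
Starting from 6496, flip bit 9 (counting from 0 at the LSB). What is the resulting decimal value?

7008

x = 01100101100000
bit 9 is currently 0; toggle it via x ^ (1 << 9) = x ^ 512
→ 01101101100000 = 7008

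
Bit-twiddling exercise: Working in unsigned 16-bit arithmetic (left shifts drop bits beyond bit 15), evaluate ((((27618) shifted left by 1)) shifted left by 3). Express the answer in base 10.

48672

27618 = 0110101111100010
→ shifted left by 1 (mod 2^16) → 1101011111000100 = 55236
→ shifted left by 3 (mod 2^16) → 1011111000100000 = 48672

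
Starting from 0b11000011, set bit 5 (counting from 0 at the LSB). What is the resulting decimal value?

x = 11000011
bit 5 is currently 0; set it via x | (1 << 5) = x | 32
→ 11100011 = 227

227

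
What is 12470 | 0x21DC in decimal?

12798

12470 = 11000010110110
0x21DC = 10000111011100
 OR → 11000111111110 = 12798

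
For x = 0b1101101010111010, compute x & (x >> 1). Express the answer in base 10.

x = 1101101010111010 = 55994
x>>1 = 0110110101011101
AND  = 0100100000011000 = 18456
(x & (x >> 1) has a 1 wherever x has two consecutive 1 bits.)

18456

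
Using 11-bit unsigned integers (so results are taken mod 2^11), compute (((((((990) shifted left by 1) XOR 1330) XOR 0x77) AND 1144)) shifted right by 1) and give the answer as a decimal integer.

990 = 01111011110
→ shifted left by 1 (mod 2^11) → 11110111100 = 1980
1330 = 10100110010
→ XOR → 01010001110 = 654
0x77 = 00001110111
→ XOR → 01011111001 = 761
1144 = 10001111000
→ AND → 00001111000 = 120
→ shifted right by 1 → 00000111100 = 60

60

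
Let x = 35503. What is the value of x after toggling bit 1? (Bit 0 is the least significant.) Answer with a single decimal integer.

x = 1000101010101111
bit 1 is currently 1; toggle it via x ^ (1 << 1) = x ^ 2
→ 1000101010101101 = 35501

35501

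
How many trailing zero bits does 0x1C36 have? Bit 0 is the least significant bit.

1

0x1C36 = 1110000110110
Trailing zeros: 1, so the lowest set bit is bit 1 (value 2).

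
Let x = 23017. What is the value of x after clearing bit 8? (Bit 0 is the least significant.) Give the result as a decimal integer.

22761

x = 0101100111101001
bit 8 is currently 1; clear it via x & ~(1 << 8) = x & ~256
→ 0101100011101001 = 22761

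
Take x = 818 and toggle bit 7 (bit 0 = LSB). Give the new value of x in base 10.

946

x = 001100110010
bit 7 is currently 0; toggle it via x ^ (1 << 7) = x ^ 128
→ 001110110010 = 946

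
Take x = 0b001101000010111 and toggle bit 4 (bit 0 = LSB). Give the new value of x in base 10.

x = 001101000010111
bit 4 is currently 1; toggle it via x ^ (1 << 4) = x ^ 16
→ 001101000000111 = 6663

6663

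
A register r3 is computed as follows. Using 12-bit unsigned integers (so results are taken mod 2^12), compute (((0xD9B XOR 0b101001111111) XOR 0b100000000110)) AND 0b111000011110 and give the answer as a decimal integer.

0xD9B = 110110011011
0b101001111111 = 101001111111
→ XOR → 011111100100 = 2020
0b100000000110 = 100000000110
→ XOR → 111111100010 = 4066
0b111000011110 = 111000011110
→ AND → 111000000010 = 3586

3586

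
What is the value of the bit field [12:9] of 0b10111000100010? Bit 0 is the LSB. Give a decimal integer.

v = 10111000100010
Shift right by 9: 10111
Mask low 4 bits: 0111 = 7

7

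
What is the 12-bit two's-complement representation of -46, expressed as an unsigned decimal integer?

46 in 12 bits: 000000101110
Invert: 111111010001
Add 1:  111111010010 = 4050
(Check: 2^12 - 46 = 4096 - 46 = 4050.)

4050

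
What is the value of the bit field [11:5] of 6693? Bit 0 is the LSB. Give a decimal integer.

81

v = 1101000100101
Shift right by 5: 11010001
Mask low 7 bits: 1010001 = 81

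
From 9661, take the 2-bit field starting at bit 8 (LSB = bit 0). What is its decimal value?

1

v = 010010110111101
Shift right by 8: 0100101
Mask low 2 bits: 01 = 1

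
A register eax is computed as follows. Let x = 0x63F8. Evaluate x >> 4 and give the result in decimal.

0x63F8 = 110001111111000
shift right by 4 → 000011000111111 = 1599
(equivalently, floor(25592 / 16))

1599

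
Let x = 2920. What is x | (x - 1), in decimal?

x = 101101101000 = 2920
x - 1 = 101101100111
OR    = 101101101111 = 2927
(x | (x - 1) sets all bits below the lowest set bit.)

2927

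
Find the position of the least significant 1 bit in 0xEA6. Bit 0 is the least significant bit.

0xEA6 = 111010100110
Trailing zeros: 1, so the lowest set bit is bit 1 (value 2).

1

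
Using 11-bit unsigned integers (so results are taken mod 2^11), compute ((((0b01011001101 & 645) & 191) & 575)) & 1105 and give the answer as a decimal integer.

0b01011001101 = 01011001101
645 = 01010000101
→ & → 01010000101 = 645
191 = 00010111111
→ & → 00010000101 = 133
575 = 01000111111
→ & → 00000000101 = 5
1105 = 10001010001
→ & → 00000000001 = 1

1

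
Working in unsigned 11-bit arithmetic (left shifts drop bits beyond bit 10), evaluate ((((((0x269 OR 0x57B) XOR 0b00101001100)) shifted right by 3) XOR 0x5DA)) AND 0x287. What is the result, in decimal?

4

0x269 = 01001101001
0x57B = 10101111011
→ OR → 11101111011 = 1915
0b00101001100 = 00101001100
→ XOR → 11000110111 = 1591
→ shifted right by 3 → 00011000110 = 198
0x5DA = 10111011010
→ XOR → 10100011100 = 1308
0x287 = 01010000111
→ AND → 00000000100 = 4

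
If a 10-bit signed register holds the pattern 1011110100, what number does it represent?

-268

pattern = 1011110100 (MSB is 1 ⇒ negative)
Invert: 0100001011, add 1 → 0100001100 = 268, so the value is -268.
(Equivalently: 756 - 2^10 = 756 - 1024 = -268.)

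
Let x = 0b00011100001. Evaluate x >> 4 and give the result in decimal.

14

x = 11100001
shift right by 4 → 00001110 = 14
(equivalently, floor(225 / 16))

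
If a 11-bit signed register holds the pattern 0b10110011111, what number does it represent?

-609

pattern = 10110011111 (MSB is 1 ⇒ negative)
Invert: 01001100000, add 1 → 01001100001 = 609, so the value is -609.
(Equivalently: 1439 - 2^11 = 1439 - 2048 = -609.)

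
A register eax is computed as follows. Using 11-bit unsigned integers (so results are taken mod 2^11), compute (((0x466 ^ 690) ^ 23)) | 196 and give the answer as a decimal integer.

0x466 = 10001100110
690 = 01010110010
→ ^ → 11011010100 = 1748
23 = 00000010111
→ ^ → 11011000011 = 1731
196 = 00011000100
→ | → 11011000111 = 1735

1735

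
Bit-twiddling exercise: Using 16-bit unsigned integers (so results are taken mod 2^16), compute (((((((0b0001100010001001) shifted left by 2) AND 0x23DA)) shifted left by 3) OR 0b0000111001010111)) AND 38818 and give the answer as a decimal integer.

0b0001100010001001 = 0001100010001001
→ shifted left by 2 (mod 2^16) → 0110001000100100 = 25124
0x23DA = 0010001111011010
→ AND → 0010001000000000 = 8704
→ shifted left by 3 (mod 2^16) → 0001000000000000 = 4096
0b0000111001010111 = 0000111001010111
→ OR → 0001111001010111 = 7767
38818 = 1001011110100010
→ AND → 0001011000000010 = 5634

5634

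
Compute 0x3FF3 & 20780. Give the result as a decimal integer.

0x3FF3 = 011111111110011
20780 = 101000100101100
AND → 001000100100000 = 4384

4384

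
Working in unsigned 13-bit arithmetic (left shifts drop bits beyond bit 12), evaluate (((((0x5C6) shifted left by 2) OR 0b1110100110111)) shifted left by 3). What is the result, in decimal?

0x5C6 = 0010111000110
→ shifted left by 2 (mod 2^13) → 1011100011000 = 5912
0b1110100110111 = 1110100110111
→ OR → 1111100111111 = 7999
→ shifted left by 3 (mod 2^13) → 1100111111000 = 6648

6648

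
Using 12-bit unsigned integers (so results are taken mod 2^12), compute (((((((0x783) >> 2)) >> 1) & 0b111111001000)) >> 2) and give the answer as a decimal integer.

0x783 = 011110000011
→ >> 2 → 000111100000 = 480
→ >> 1 → 000011110000 = 240
0b111111001000 = 111111001000
→ & → 000011000000 = 192
→ >> 2 → 000000110000 = 48

48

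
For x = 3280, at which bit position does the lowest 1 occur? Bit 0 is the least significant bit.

4

3280 = 110011010000
Trailing zeros: 4, so the lowest set bit is bit 4 (value 16).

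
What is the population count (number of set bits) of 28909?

28909 = 111000011101101
Count the 1s: 1 + 1 + 1 + 1 + 1 + 1 + 1 + 1 + 1 = 9

9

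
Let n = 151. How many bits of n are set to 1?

151 = 10010111
Count the 1s: 1 + 1 + 1 + 1 + 1 = 5

5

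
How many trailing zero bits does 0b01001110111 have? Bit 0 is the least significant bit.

0b01001110111 = 1001110111
Trailing zeros: 0, so the lowest set bit is bit 0 (value 1).

0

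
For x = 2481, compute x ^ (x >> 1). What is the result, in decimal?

3433

x = 100110110001 = 2481
x>>1 = 010011011000
XOR  = 110101101001 = 3433
(x ^ (x >> 1) gives the standard binary-reflected Gray code of x.)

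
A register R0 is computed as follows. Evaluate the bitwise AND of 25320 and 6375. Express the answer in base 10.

25320 = 110001011101000
6375 = 001100011100111
AND → 000000011100000 = 224

224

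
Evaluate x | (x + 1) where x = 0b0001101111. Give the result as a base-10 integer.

127

x = 1101111 = 111
x + 1 = 1110000
OR    = 1111111 = 127
(x | (x + 1) sets the lowest cleared bit.)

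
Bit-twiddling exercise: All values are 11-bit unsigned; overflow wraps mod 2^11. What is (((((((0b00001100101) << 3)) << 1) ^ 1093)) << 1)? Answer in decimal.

0b00001100101 = 00001100101
→ << 3 (mod 2^11) → 01100101000 = 808
→ << 1 (mod 2^11) → 11001010000 = 1616
1093 = 10001000101
→ ^ → 01000010101 = 533
→ << 1 (mod 2^11) → 10000101010 = 1066

1066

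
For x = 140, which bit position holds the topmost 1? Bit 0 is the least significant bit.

7

140 = 10001100
The topmost 1 is at position 7 (since 2^7 = 128 ≤ 140 < 256).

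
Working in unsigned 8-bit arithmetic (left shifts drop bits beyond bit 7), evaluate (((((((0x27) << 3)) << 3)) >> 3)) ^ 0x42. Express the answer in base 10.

90

0x27 = 00100111
→ << 3 (mod 2^8) → 00111000 = 56
→ << 3 (mod 2^8) → 11000000 = 192
→ >> 3 → 00011000 = 24
0x42 = 01000010
→ ^ → 01011010 = 90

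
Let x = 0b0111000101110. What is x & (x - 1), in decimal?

3628

x = 111000101110 = 3630
x - 1 = 111000101101
AND   = 111000101100 = 3628
(x & (x - 1) clears the lowest set bit of x.)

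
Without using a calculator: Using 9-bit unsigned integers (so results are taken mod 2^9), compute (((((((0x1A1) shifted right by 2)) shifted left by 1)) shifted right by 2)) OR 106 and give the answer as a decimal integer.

126

0x1A1 = 110100001
→ shifted right by 2 → 001101000 = 104
→ shifted left by 1 (mod 2^9) → 011010000 = 208
→ shifted right by 2 → 000110100 = 52
106 = 001101010
→ OR → 001111110 = 126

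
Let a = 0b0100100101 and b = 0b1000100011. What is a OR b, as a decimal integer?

807

a = 0100100101
b = 1000100011
 OR → 1100100111 = 807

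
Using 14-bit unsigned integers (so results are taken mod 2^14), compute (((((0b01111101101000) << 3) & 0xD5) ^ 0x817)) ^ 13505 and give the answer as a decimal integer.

0b01111101101000 = 01111101101000
→ << 3 (mod 2^14) → 11101101000000 = 15168
0xD5 = 00000011010101
→ & → 00000001000000 = 64
0x817 = 00100000010111
→ ^ → 00100001010111 = 2135
13505 = 11010011000001
→ ^ → 11110010010110 = 15510

15510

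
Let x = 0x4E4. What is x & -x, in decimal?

x = 10011100100 = 1252
-x (two's complement) = …01100011100
AND   = 00000000100 = 4
(x & -x isolates the lowest set bit of x.)

4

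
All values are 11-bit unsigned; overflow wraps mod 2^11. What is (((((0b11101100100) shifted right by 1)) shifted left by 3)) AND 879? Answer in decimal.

256

0b11101100100 = 11101100100
→ shifted right by 1 → 01110110010 = 946
→ shifted left by 3 (mod 2^11) → 10110010000 = 1424
879 = 01101101111
→ AND → 00100000000 = 256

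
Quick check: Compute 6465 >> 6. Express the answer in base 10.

6465 = 1100101000001
shift right by 6 → 0000001100101 = 101
(equivalently, floor(6465 / 64))

101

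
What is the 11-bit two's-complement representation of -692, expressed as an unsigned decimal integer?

692 in 11 bits: 01010110100
Invert: 10101001011
Add 1:  10101001100 = 1356
(Check: 2^11 - 692 = 2048 - 692 = 1356.)

1356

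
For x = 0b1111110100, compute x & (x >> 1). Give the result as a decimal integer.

496

x = 1111110100 = 1012
x>>1 = 0111111010
AND  = 0111110000 = 496
(x & (x >> 1) has a 1 wherever x has two consecutive 1 bits.)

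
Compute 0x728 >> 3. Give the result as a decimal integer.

0x728 = 11100101000
shift right by 3 → 00011100101 = 229
(equivalently, floor(1832 / 8))

229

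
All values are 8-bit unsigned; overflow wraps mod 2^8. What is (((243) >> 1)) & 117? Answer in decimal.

243 = 11110011
→ >> 1 → 01111001 = 121
117 = 01110101
→ & → 01110001 = 113

113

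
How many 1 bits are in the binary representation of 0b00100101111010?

7

n = 100101111010
Count the 1s: 1 + 1 + 1 + 1 + 1 + 1 + 1 = 7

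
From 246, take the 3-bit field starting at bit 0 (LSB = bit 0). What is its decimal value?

6

v = 0000011110110
Shift right by 0: 0000011110110
Mask low 3 bits: 110 = 6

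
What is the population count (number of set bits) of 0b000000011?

n = 11
Count the 1s: 1 + 1 = 2

2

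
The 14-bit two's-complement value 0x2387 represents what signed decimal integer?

-7289

pattern = 10001110000111 (MSB is 1 ⇒ negative)
Invert: 01110001111000, add 1 → 01110001111001 = 7289, so the value is -7289.
(Equivalently: 9095 - 2^14 = 9095 - 16384 = -7289.)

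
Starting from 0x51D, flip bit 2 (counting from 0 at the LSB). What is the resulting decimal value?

1305

x = 10100011101
bit 2 is currently 1; toggle it via x ^ (1 << 2) = x ^ 4
→ 10100011001 = 1305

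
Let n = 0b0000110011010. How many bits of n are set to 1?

n = 110011010
Count the 1s: 1 + 1 + 1 + 1 + 1 = 5

5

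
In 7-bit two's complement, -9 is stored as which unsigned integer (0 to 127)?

9 in 7 bits: 0001001
Invert: 1110110
Add 1:  1110111 = 119
(Check: 2^7 - 9 = 128 - 9 = 119.)

119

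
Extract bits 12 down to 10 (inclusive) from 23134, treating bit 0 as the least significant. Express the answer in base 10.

v = 101101001011110
Shift right by 10: 10110
Mask low 3 bits: 110 = 6

6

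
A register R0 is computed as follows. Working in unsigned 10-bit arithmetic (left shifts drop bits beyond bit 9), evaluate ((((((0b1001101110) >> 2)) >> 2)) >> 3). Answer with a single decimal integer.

0b1001101110 = 1001101110
→ >> 2 → 0010011011 = 155
→ >> 2 → 0000100110 = 38
→ >> 3 → 0000000100 = 4

4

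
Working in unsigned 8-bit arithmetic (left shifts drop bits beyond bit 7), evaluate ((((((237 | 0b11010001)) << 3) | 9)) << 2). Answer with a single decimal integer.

237 = 11101101
0b11010001 = 11010001
→ | → 11111101 = 253
→ << 3 (mod 2^8) → 11101000 = 232
9 = 00001001
→ | → 11101001 = 233
→ << 2 (mod 2^8) → 10100100 = 164

164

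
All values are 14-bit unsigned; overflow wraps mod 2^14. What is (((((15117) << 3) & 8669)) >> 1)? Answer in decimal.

36

15117 = 11101100001101
→ << 3 (mod 2^14) → 01100001101000 = 6248
8669 = 10000111011101
→ & → 00000001001000 = 72
→ >> 1 → 00000000100100 = 36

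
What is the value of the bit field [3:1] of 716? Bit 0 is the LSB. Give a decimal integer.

v = 1011001100
Shift right by 1: 101100110
Mask low 3 bits: 110 = 6

6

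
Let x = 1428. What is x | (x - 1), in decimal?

x = 10110010100 = 1428
x - 1 = 10110010011
OR    = 10110010111 = 1431
(x | (x - 1) sets all bits below the lowest set bit.)

1431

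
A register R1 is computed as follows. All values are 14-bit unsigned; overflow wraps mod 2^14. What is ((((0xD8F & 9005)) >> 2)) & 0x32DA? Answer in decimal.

66

0xD8F = 00110110001111
9005 = 10001100101101
→ & → 00000100001101 = 269
→ >> 2 → 00000001000011 = 67
0x32DA = 11001011011010
→ & → 00000001000010 = 66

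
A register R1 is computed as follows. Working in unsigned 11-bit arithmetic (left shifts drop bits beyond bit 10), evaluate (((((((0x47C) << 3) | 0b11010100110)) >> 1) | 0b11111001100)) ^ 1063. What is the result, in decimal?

984

0x47C = 10001111100
→ << 3 (mod 2^11) → 01111100000 = 992
0b11010100110 = 11010100110
→ | → 11111100110 = 2022
→ >> 1 → 01111110011 = 1011
0b11111001100 = 11111001100
→ | → 11111111111 = 2047
1063 = 10000100111
→ ^ → 01111011000 = 984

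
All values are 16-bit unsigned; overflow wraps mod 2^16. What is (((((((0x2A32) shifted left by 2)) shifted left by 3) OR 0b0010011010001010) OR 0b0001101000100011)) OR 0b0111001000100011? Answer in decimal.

32491

0x2A32 = 0010101000110010
→ shifted left by 2 (mod 2^16) → 1010100011001000 = 43208
→ shifted left by 3 (mod 2^16) → 0100011001000000 = 17984
0b0010011010001010 = 0010011010001010
→ OR → 0110011011001010 = 26314
0b0001101000100011 = 0001101000100011
→ OR → 0111111011101011 = 32491
0b0111001000100011 = 0111001000100011
→ OR → 0111111011101011 = 32491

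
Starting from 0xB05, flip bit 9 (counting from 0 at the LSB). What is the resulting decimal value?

x = 0101100000101
bit 9 is currently 1; toggle it via x ^ (1 << 9) = x ^ 512
→ 0100100000101 = 2309

2309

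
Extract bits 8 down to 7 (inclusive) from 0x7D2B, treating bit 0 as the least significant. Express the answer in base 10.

2

v = 111110100101011
Shift right by 7: 11111010
Mask low 2 bits: 10 = 2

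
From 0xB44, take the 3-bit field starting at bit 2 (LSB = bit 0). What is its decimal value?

v = 101101000100
Shift right by 2: 1011010001
Mask low 3 bits: 001 = 1

1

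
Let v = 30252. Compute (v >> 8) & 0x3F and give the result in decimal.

54

v = 0111011000101100
Shift right by 8: 01110110
Mask low 6 bits: 110110 = 54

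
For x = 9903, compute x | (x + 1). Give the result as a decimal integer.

x = 10011010101111 = 9903
x + 1 = 10011010110000
OR    = 10011010111111 = 9919
(x | (x + 1) sets the lowest cleared bit.)

9919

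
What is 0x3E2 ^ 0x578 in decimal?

0x3E2 = 01111100010
0x578 = 10101111000
XOR → 11010011010 = 1690

1690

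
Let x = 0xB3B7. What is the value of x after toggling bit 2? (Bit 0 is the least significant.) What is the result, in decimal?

46003

x = 1011001110110111
bit 2 is currently 1; toggle it via x ^ (1 << 2) = x ^ 4
→ 1011001110110011 = 46003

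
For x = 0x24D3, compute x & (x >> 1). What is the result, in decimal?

65

x = 10010011010011 = 9427
x>>1 = 01001001101001
AND  = 00000001000001 = 65
(x & (x >> 1) has a 1 wherever x has two consecutive 1 bits.)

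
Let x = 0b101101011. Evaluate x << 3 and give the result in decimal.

x = 000101101011
shift left by 3 → 101101011000 = 2904
(equivalently, 363 × 2^3 = 363 × 8)

2904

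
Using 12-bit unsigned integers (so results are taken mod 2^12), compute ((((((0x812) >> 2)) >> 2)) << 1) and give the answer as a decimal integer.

0x812 = 100000010010
→ >> 2 → 001000000100 = 516
→ >> 2 → 000010000001 = 129
→ << 1 (mod 2^12) → 000100000010 = 258

258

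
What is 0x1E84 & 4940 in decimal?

4612

0x1E84 = 1111010000100
4940 = 1001101001100
AND → 1001000000100 = 4612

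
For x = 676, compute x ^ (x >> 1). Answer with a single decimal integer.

x = 1010100100 = 676
x>>1 = 0101010010
XOR  = 1111110110 = 1014
(x ^ (x >> 1) gives the standard binary-reflected Gray code of x.)

1014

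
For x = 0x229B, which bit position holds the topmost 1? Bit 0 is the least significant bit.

0x229B = 10001010011011
The topmost 1 is at position 13 (since 2^13 = 8192 ≤ 8859 < 16384).

13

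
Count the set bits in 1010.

7

1010 = 1111110010
Count the 1s: 1 + 1 + 1 + 1 + 1 + 1 + 1 = 7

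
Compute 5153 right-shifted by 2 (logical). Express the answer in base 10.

5153 = 1010000100001
shift right by 2 → 0010100001000 = 1288
(equivalently, floor(5153 / 4))

1288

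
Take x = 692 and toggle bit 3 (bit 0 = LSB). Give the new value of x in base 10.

700

x = 0001010110100
bit 3 is currently 0; toggle it via x ^ (1 << 3) = x ^ 8
→ 0001010111100 = 700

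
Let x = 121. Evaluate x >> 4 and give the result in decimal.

7

121 = 1111001
shift right by 4 → 0000111 = 7
(equivalently, floor(121 / 16))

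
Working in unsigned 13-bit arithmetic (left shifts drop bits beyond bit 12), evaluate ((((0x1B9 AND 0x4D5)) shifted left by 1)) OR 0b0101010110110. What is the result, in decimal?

2998

0x1B9 = 0000110111001
0x4D5 = 0010011010101
→ AND → 0000010010001 = 145
→ shifted left by 1 (mod 2^13) → 0000100100010 = 290
0b0101010110110 = 0101010110110
→ OR → 0101110110110 = 2998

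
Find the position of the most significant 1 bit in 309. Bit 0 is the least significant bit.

8

309 = 100110101
The topmost 1 is at position 8 (since 2^8 = 256 ≤ 309 < 512).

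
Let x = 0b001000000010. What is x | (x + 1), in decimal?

x = 1000000010 = 514
x + 1 = 1000000011
OR    = 1000000011 = 515
(x | (x + 1) sets the lowest cleared bit.)

515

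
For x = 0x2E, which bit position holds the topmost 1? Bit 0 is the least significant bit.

0x2E = 101110
The topmost 1 is at position 5 (since 2^5 = 32 ≤ 46 < 64).

5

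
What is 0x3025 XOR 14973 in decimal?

2648

0x3025 = 11000000100101
14973 = 11101001111101
XOR → 00101001011000 = 2648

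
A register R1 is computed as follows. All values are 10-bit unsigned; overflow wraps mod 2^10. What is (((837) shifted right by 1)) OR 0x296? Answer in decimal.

837 = 1101000101
→ shifted right by 1 → 0110100010 = 418
0x296 = 1010010110
→ OR → 1110110110 = 950

950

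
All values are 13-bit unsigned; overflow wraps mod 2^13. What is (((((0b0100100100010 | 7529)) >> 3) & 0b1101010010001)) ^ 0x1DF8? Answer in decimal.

0b0100100100010 = 0100100100010
7529 = 1110101101001
→ | → 1110101101011 = 7531
→ >> 3 → 0001110101101 = 941
0b1101010010001 = 1101010010001
→ & → 0001010000001 = 641
0x1DF8 = 1110111111000
→ ^ → 1111101111001 = 8057

8057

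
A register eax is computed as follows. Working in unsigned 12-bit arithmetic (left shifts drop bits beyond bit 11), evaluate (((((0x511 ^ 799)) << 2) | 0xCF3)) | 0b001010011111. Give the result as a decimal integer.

0x511 = 010100010001
799 = 001100011111
→ ^ → 011000001110 = 1550
→ << 2 (mod 2^12) → 100000111000 = 2104
0xCF3 = 110011110011
→ | → 110011111011 = 3323
0b001010011111 = 001010011111
→ | → 111011111111 = 3839

3839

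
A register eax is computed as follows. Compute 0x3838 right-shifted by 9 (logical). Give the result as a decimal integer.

0x3838 = 11100000111000
shift right by 9 → 00000000011100 = 28
(equivalently, floor(14392 / 512))

28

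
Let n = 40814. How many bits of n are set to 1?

40814 = 1001111101101110
Count the 1s: 1 + 1 + 1 + 1 + 1 + 1 + 1 + 1 + 1 + 1 + 1 = 11

11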